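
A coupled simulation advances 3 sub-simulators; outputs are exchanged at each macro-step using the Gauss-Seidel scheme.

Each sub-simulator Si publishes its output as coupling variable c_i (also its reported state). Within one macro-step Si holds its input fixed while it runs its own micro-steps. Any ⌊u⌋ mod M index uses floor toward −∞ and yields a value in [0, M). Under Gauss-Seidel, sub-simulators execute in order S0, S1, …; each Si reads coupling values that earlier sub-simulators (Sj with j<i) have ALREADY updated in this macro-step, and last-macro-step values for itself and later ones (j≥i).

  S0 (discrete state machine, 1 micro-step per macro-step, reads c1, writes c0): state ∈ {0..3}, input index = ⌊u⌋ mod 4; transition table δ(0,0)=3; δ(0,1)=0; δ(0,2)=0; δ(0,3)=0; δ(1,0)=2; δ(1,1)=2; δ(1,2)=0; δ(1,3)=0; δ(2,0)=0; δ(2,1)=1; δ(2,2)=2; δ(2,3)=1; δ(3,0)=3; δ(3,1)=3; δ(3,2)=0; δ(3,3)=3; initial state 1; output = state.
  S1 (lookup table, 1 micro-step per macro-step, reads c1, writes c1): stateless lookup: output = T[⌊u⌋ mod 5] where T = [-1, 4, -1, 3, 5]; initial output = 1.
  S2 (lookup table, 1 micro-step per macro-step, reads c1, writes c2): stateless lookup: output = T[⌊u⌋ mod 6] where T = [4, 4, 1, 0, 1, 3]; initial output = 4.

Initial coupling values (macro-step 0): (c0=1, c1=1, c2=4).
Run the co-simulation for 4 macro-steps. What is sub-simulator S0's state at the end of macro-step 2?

S0 state at macro-step 2 = 0

macro 1: S0 reads c1=1 → after 1×micro: 2; S1 reads c1=1 → after 1×micro: 4; S2 reads c1=4 → after 1×micro: 1 ⇒ (c0=2, c1=4, c2=1)
macro 2: S0 reads c1=4 → after 1×micro: 0; S1 reads c1=4 → after 1×micro: 5; S2 reads c1=5 → after 1×micro: 3 ⇒ (c0=0, c1=5, c2=3)
macro 3: S0 reads c1=5 → after 1×micro: 0; S1 reads c1=5 → after 1×micro: -1; S2 reads c1=-1 → after 1×micro: 3 ⇒ (c0=0, c1=-1, c2=3)
macro 4: S0 reads c1=-1 → after 1×micro: 0; S1 reads c1=-1 → after 1×micro: 5; S2 reads c1=5 → after 1×micro: 3 ⇒ (c0=0, c1=5, c2=3)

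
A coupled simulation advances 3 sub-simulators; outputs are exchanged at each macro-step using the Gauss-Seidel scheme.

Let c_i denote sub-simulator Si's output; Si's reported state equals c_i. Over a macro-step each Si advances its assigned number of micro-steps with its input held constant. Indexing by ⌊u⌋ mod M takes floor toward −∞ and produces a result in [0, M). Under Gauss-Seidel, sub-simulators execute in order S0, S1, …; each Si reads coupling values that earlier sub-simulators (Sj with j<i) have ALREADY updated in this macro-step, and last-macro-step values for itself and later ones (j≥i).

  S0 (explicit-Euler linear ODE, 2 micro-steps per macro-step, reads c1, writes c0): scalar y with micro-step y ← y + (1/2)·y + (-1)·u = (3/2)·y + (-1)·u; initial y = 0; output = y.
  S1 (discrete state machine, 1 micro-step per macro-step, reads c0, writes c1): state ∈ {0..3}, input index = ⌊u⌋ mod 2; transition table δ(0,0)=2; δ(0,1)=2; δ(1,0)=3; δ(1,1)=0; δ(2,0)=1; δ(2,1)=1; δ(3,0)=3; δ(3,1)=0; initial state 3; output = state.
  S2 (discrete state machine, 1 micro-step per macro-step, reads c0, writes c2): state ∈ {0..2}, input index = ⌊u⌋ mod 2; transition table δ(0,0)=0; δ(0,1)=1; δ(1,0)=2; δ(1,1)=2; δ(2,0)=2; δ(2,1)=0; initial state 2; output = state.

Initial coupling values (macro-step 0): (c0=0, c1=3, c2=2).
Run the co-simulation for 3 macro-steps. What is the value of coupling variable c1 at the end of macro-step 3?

macro 1: S0 reads c1=3 → after 2×micro: -15/2; S1 reads c0=-15/2 → after 1×micro: 3; S2 reads c0=-15/2 → after 1×micro: 2 ⇒ (c0=-15/2, c1=3, c2=2)
macro 2: S0 reads c1=3 → after 2×micro: -195/8; S1 reads c0=-195/8 → after 1×micro: 0; S2 reads c0=-195/8 → after 1×micro: 0 ⇒ (c0=-195/8, c1=0, c2=0)
macro 3: S0 reads c1=0 → after 2×micro: -1755/32; S1 reads c0=-1755/32 → after 1×micro: 2; S2 reads c0=-1755/32 → after 1×micro: 1 ⇒ (c0=-1755/32, c1=2, c2=1)

c1 at macro-step 3 = 2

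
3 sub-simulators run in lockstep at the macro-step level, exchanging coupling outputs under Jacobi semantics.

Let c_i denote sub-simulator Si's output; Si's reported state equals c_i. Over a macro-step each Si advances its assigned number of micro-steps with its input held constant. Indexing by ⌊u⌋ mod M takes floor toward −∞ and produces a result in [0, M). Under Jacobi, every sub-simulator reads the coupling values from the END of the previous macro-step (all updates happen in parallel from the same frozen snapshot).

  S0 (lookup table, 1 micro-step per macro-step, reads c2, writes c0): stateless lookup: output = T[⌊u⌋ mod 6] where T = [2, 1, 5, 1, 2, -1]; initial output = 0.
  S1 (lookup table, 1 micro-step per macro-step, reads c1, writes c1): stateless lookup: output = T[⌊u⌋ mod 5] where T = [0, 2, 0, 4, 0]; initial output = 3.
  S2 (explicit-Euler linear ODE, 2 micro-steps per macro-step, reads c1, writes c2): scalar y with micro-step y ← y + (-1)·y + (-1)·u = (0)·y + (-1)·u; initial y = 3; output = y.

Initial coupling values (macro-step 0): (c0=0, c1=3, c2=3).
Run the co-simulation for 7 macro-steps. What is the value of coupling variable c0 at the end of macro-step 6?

c0 at macro-step 6 = 2

macro 1: S0 reads c2=3 → after 1×micro: 1; S1 reads c1=3 → after 1×micro: 4; S2 reads c1=3 → after 2×micro: -3 ⇒ (c0=1, c1=4, c2=-3)
macro 2: S0 reads c2=-3 → after 1×micro: 1; S1 reads c1=4 → after 1×micro: 0; S2 reads c1=4 → after 2×micro: -4 ⇒ (c0=1, c1=0, c2=-4)
macro 3: S0 reads c2=-4 → after 1×micro: 5; S1 reads c1=0 → after 1×micro: 0; S2 reads c1=0 → after 2×micro: 0 ⇒ (c0=5, c1=0, c2=0)
macro 4: S0 reads c2=0 → after 1×micro: 2; S1 reads c1=0 → after 1×micro: 0; S2 reads c1=0 → after 2×micro: 0 ⇒ (c0=2, c1=0, c2=0)
macro 5: S0 reads c2=0 → after 1×micro: 2; S1 reads c1=0 → after 1×micro: 0; S2 reads c1=0 → after 2×micro: 0 ⇒ (c0=2, c1=0, c2=0)
macro 6: S0 reads c2=0 → after 1×micro: 2; S1 reads c1=0 → after 1×micro: 0; S2 reads c1=0 → after 2×micro: 0 ⇒ (c0=2, c1=0, c2=0)
macro 7: S0 reads c2=0 → after 1×micro: 2; S1 reads c1=0 → after 1×micro: 0; S2 reads c1=0 → after 2×micro: 0 ⇒ (c0=2, c1=0, c2=0)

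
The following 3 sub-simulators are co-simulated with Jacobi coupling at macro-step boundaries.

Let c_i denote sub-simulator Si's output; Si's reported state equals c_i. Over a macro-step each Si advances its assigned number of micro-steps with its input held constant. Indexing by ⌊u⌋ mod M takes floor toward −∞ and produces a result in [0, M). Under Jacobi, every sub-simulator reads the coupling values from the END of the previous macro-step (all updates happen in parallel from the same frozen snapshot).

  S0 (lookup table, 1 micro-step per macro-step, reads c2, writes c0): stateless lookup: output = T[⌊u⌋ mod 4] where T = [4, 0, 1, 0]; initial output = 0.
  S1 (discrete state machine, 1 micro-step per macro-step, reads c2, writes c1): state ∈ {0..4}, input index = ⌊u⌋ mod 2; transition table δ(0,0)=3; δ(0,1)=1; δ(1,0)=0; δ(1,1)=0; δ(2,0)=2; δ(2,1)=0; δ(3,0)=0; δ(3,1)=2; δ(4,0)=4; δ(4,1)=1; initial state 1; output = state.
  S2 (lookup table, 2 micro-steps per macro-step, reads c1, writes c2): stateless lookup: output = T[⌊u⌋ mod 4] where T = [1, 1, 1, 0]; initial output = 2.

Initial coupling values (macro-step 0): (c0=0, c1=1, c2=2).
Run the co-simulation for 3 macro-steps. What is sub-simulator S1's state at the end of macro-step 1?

S1 state at macro-step 1 = 0

macro 1: S0 reads c2=2 → after 1×micro: 1; S1 reads c2=2 → after 1×micro: 0; S2 reads c1=1 → after 2×micro: 1 ⇒ (c0=1, c1=0, c2=1)
macro 2: S0 reads c2=1 → after 1×micro: 0; S1 reads c2=1 → after 1×micro: 1; S2 reads c1=0 → after 2×micro: 1 ⇒ (c0=0, c1=1, c2=1)
macro 3: S0 reads c2=1 → after 1×micro: 0; S1 reads c2=1 → after 1×micro: 0; S2 reads c1=1 → after 2×micro: 1 ⇒ (c0=0, c1=0, c2=1)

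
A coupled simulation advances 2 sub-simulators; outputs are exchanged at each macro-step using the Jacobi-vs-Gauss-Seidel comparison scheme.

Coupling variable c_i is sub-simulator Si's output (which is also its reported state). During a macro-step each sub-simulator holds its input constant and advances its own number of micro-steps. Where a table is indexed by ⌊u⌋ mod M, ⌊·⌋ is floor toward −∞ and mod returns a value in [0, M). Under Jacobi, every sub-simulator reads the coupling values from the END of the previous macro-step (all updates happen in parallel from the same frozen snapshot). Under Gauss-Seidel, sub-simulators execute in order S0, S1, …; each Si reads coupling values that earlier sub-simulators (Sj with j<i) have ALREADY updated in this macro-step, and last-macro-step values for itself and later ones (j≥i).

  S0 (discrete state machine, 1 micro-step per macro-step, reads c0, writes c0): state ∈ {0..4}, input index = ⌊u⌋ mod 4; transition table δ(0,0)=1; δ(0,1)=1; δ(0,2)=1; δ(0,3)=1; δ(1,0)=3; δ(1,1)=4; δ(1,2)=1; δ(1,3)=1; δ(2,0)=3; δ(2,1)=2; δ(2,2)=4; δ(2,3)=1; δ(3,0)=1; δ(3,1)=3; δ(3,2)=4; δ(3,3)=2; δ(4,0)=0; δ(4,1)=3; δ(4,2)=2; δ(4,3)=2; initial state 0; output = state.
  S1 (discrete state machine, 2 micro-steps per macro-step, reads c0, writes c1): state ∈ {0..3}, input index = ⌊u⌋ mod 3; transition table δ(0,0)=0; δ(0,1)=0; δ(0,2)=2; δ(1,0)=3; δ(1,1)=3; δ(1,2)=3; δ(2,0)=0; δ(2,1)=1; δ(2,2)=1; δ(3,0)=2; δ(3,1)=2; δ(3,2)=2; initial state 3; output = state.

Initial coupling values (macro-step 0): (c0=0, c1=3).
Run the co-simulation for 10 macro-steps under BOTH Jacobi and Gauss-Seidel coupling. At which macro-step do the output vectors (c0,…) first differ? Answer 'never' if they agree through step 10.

first divergence at macro-step: 1

[Jacobi] macro 1: S0 reads c0=0 → after 1×micro: 1; S1 reads c0=0 → after 2×micro: 0 ⇒ (c0=1, c1=0)
[Jacobi] macro 2: S0 reads c0=1 → after 1×micro: 4; S1 reads c0=1 → after 2×micro: 0 ⇒ (c0=4, c1=0)
[Jacobi] macro 3: S0 reads c0=4 → after 1×micro: 0; S1 reads c0=4 → after 2×micro: 0 ⇒ (c0=0, c1=0)
[Jacobi] macro 4: S0 reads c0=0 → after 1×micro: 1; S1 reads c0=0 → after 2×micro: 0 ⇒ (c0=1, c1=0)
[Jacobi] macro 5: S0 reads c0=1 → after 1×micro: 4; S1 reads c0=1 → after 2×micro: 0 ⇒ (c0=4, c1=0)
[Jacobi] macro 6: S0 reads c0=4 → after 1×micro: 0; S1 reads c0=4 → after 2×micro: 0 ⇒ (c0=0, c1=0)
[Jacobi] macro 7: S0 reads c0=0 → after 1×micro: 1; S1 reads c0=0 → after 2×micro: 0 ⇒ (c0=1, c1=0)
[Jacobi] macro 8: S0 reads c0=1 → after 1×micro: 4; S1 reads c0=1 → after 2×micro: 0 ⇒ (c0=4, c1=0)
[Jacobi] macro 9: S0 reads c0=4 → after 1×micro: 0; S1 reads c0=4 → after 2×micro: 0 ⇒ (c0=0, c1=0)
[Jacobi] macro 10: S0 reads c0=0 → after 1×micro: 1; S1 reads c0=0 → after 2×micro: 0 ⇒ (c0=1, c1=0)
[Gauss-Seidel] macro 1: S0 reads c0=0 → after 1×micro: 1; S1 reads c0=1 → after 2×micro: 1 ⇒ (c0=1, c1=1)
[Gauss-Seidel] macro 2: S0 reads c0=1 → after 1×micro: 4; S1 reads c0=4 → after 2×micro: 2 ⇒ (c0=4, c1=2)
[Gauss-Seidel] macro 3: S0 reads c0=4 → after 1×micro: 0; S1 reads c0=0 → after 2×micro: 0 ⇒ (c0=0, c1=0)
[Gauss-Seidel] macro 4: S0 reads c0=0 → after 1×micro: 1; S1 reads c0=1 → after 2×micro: 0 ⇒ (c0=1, c1=0)
[Gauss-Seidel] macro 5: S0 reads c0=1 → after 1×micro: 4; S1 reads c0=4 → after 2×micro: 0 ⇒ (c0=4, c1=0)
[Gauss-Seidel] macro 6: S0 reads c0=4 → after 1×micro: 0; S1 reads c0=0 → after 2×micro: 0 ⇒ (c0=0, c1=0)
[Gauss-Seidel] macro 7: S0 reads c0=0 → after 1×micro: 1; S1 reads c0=1 → after 2×micro: 0 ⇒ (c0=1, c1=0)
[Gauss-Seidel] macro 8: S0 reads c0=1 → after 1×micro: 4; S1 reads c0=4 → after 2×micro: 0 ⇒ (c0=4, c1=0)
[Gauss-Seidel] macro 9: S0 reads c0=4 → after 1×micro: 0; S1 reads c0=0 → after 2×micro: 0 ⇒ (c0=0, c1=0)
[Gauss-Seidel] macro 10: S0 reads c0=0 → after 1×micro: 1; S1 reads c0=1 → after 2×micro: 0 ⇒ (c0=1, c1=0)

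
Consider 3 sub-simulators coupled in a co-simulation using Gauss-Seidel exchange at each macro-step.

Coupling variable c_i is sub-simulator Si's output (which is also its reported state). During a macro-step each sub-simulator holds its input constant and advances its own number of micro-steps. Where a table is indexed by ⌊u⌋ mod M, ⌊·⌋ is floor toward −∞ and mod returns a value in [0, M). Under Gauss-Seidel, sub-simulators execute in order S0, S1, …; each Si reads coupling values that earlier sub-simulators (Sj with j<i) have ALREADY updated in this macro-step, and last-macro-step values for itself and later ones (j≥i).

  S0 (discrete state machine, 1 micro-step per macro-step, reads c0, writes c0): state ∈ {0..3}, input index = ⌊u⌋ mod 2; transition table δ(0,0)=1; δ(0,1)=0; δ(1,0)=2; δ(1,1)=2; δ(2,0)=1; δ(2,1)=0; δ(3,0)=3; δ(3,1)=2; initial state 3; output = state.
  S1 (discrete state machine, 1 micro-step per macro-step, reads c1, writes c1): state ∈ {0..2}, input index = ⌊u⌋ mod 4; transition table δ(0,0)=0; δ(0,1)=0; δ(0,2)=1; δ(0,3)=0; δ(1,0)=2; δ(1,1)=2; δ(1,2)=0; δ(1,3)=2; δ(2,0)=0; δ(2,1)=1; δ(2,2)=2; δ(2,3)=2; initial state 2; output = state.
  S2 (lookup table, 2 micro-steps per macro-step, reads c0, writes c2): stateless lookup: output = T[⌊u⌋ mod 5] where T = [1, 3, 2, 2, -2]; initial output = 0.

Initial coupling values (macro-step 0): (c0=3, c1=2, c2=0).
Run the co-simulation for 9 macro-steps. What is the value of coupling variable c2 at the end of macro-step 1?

c2 at macro-step 1 = 2

macro 1: S0 reads c0=3 → after 1×micro: 2; S1 reads c1=2 → after 1×micro: 2; S2 reads c0=2 → after 2×micro: 2 ⇒ (c0=2, c1=2, c2=2)
macro 2: S0 reads c0=2 → after 1×micro: 1; S1 reads c1=2 → after 1×micro: 2; S2 reads c0=1 → after 2×micro: 3 ⇒ (c0=1, c1=2, c2=3)
macro 3: S0 reads c0=1 → after 1×micro: 2; S1 reads c1=2 → after 1×micro: 2; S2 reads c0=2 → after 2×micro: 2 ⇒ (c0=2, c1=2, c2=2)
macro 4: S0 reads c0=2 → after 1×micro: 1; S1 reads c1=2 → after 1×micro: 2; S2 reads c0=1 → after 2×micro: 3 ⇒ (c0=1, c1=2, c2=3)
macro 5: S0 reads c0=1 → after 1×micro: 2; S1 reads c1=2 → after 1×micro: 2; S2 reads c0=2 → after 2×micro: 2 ⇒ (c0=2, c1=2, c2=2)
macro 6: S0 reads c0=2 → after 1×micro: 1; S1 reads c1=2 → after 1×micro: 2; S2 reads c0=1 → after 2×micro: 3 ⇒ (c0=1, c1=2, c2=3)
macro 7: S0 reads c0=1 → after 1×micro: 2; S1 reads c1=2 → after 1×micro: 2; S2 reads c0=2 → after 2×micro: 2 ⇒ (c0=2, c1=2, c2=2)
macro 8: S0 reads c0=2 → after 1×micro: 1; S1 reads c1=2 → after 1×micro: 2; S2 reads c0=1 → after 2×micro: 3 ⇒ (c0=1, c1=2, c2=3)
macro 9: S0 reads c0=1 → after 1×micro: 2; S1 reads c1=2 → after 1×micro: 2; S2 reads c0=2 → after 2×micro: 2 ⇒ (c0=2, c1=2, c2=2)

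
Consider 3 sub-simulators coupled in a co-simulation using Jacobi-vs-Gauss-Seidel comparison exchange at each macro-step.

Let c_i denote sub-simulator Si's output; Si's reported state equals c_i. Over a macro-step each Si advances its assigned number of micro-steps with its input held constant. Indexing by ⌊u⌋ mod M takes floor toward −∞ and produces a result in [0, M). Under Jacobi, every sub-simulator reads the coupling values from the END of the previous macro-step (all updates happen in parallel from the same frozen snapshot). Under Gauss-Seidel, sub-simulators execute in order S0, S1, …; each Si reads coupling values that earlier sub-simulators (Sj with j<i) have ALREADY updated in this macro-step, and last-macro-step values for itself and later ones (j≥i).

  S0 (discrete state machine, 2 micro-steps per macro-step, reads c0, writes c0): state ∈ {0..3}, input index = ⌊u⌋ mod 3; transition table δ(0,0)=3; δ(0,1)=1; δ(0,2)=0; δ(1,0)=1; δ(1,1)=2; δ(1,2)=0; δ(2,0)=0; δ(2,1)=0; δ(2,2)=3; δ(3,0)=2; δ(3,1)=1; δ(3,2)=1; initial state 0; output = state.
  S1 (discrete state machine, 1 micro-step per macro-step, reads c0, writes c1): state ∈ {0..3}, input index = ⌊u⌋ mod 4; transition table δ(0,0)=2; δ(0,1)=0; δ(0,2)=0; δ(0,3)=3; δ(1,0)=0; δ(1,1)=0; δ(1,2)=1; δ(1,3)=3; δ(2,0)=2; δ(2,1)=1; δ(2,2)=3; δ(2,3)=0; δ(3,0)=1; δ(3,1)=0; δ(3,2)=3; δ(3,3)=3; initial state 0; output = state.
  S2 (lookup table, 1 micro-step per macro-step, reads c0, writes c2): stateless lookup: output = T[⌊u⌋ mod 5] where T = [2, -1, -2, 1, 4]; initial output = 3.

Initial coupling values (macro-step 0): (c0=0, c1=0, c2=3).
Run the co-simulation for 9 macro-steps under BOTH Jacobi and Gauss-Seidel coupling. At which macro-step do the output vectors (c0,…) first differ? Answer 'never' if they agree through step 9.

[Jacobi] macro 1: S0 reads c0=0 → after 2×micro: 2; S1 reads c0=0 → after 1×micro: 2; S2 reads c0=0 → after 1×micro: 2 ⇒ (c0=2, c1=2, c2=2)
[Jacobi] macro 2: S0 reads c0=2 → after 2×micro: 1; S1 reads c0=2 → after 1×micro: 3; S2 reads c0=2 → after 1×micro: -2 ⇒ (c0=1, c1=3, c2=-2)
[Jacobi] macro 3: S0 reads c0=1 → after 2×micro: 0; S1 reads c0=1 → after 1×micro: 0; S2 reads c0=1 → after 1×micro: -1 ⇒ (c0=0, c1=0, c2=-1)
[Jacobi] macro 4: S0 reads c0=0 → after 2×micro: 2; S1 reads c0=0 → after 1×micro: 2; S2 reads c0=0 → after 1×micro: 2 ⇒ (c0=2, c1=2, c2=2)
[Jacobi] macro 5: S0 reads c0=2 → after 2×micro: 1; S1 reads c0=2 → after 1×micro: 3; S2 reads c0=2 → after 1×micro: -2 ⇒ (c0=1, c1=3, c2=-2)
[Jacobi] macro 6: S0 reads c0=1 → after 2×micro: 0; S1 reads c0=1 → after 1×micro: 0; S2 reads c0=1 → after 1×micro: -1 ⇒ (c0=0, c1=0, c2=-1)
[Jacobi] macro 7: S0 reads c0=0 → after 2×micro: 2; S1 reads c0=0 → after 1×micro: 2; S2 reads c0=0 → after 1×micro: 2 ⇒ (c0=2, c1=2, c2=2)
[Jacobi] macro 8: S0 reads c0=2 → after 2×micro: 1; S1 reads c0=2 → after 1×micro: 3; S2 reads c0=2 → after 1×micro: -2 ⇒ (c0=1, c1=3, c2=-2)
[Jacobi] macro 9: S0 reads c0=1 → after 2×micro: 0; S1 reads c0=1 → after 1×micro: 0; S2 reads c0=1 → after 1×micro: -1 ⇒ (c0=0, c1=0, c2=-1)
[Gauss-Seidel] macro 1: S0 reads c0=0 → after 2×micro: 2; S1 reads c0=2 → after 1×micro: 0; S2 reads c0=2 → after 1×micro: -2 ⇒ (c0=2, c1=0, c2=-2)
[Gauss-Seidel] macro 2: S0 reads c0=2 → after 2×micro: 1; S1 reads c0=1 → after 1×micro: 0; S2 reads c0=1 → after 1×micro: -1 ⇒ (c0=1, c1=0, c2=-1)
[Gauss-Seidel] macro 3: S0 reads c0=1 → after 2×micro: 0; S1 reads c0=0 → after 1×micro: 2; S2 reads c0=0 → after 1×micro: 2 ⇒ (c0=0, c1=2, c2=2)
[Gauss-Seidel] macro 4: S0 reads c0=0 → after 2×micro: 2; S1 reads c0=2 → after 1×micro: 3; S2 reads c0=2 → after 1×micro: -2 ⇒ (c0=2, c1=3, c2=-2)
[Gauss-Seidel] macro 5: S0 reads c0=2 → after 2×micro: 1; S1 reads c0=1 → after 1×micro: 0; S2 reads c0=1 → after 1×micro: -1 ⇒ (c0=1, c1=0, c2=-1)
[Gauss-Seidel] macro 6: S0 reads c0=1 → after 2×micro: 0; S1 reads c0=0 → after 1×micro: 2; S2 reads c0=0 → after 1×micro: 2 ⇒ (c0=0, c1=2, c2=2)
[Gauss-Seidel] macro 7: S0 reads c0=0 → after 2×micro: 2; S1 reads c0=2 → after 1×micro: 3; S2 reads c0=2 → after 1×micro: -2 ⇒ (c0=2, c1=3, c2=-2)
[Gauss-Seidel] macro 8: S0 reads c0=2 → after 2×micro: 1; S1 reads c0=1 → after 1×micro: 0; S2 reads c0=1 → after 1×micro: -1 ⇒ (c0=1, c1=0, c2=-1)
[Gauss-Seidel] macro 9: S0 reads c0=1 → after 2×micro: 0; S1 reads c0=0 → after 1×micro: 2; S2 reads c0=0 → after 1×micro: 2 ⇒ (c0=0, c1=2, c2=2)

first divergence at macro-step: 1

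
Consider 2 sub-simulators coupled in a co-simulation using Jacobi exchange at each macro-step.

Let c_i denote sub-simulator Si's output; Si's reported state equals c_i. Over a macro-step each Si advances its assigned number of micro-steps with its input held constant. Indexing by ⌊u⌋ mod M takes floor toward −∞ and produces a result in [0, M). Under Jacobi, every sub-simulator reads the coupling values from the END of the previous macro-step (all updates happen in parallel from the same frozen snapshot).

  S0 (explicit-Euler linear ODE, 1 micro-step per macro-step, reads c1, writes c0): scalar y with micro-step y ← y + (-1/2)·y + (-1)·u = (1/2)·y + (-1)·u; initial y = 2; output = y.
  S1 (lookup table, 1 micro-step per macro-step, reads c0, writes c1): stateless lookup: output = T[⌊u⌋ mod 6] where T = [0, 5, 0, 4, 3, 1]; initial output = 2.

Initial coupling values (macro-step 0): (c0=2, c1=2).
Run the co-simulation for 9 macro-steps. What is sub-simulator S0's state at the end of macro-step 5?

macro 1: S0 reads c1=2 → after 1×micro: -1; S1 reads c0=2 → after 1×micro: 0 ⇒ (c0=-1, c1=0)
macro 2: S0 reads c1=0 → after 1×micro: -1/2; S1 reads c0=-1 → after 1×micro: 1 ⇒ (c0=-1/2, c1=1)
macro 3: S0 reads c1=1 → after 1×micro: -5/4; S1 reads c0=-1/2 → after 1×micro: 1 ⇒ (c0=-5/4, c1=1)
macro 4: S0 reads c1=1 → after 1×micro: -13/8; S1 reads c0=-5/4 → after 1×micro: 3 ⇒ (c0=-13/8, c1=3)
macro 5: S0 reads c1=3 → after 1×micro: -61/16; S1 reads c0=-13/8 → after 1×micro: 3 ⇒ (c0=-61/16, c1=3)
macro 6: S0 reads c1=3 → after 1×micro: -157/32; S1 reads c0=-61/16 → after 1×micro: 0 ⇒ (c0=-157/32, c1=0)
macro 7: S0 reads c1=0 → after 1×micro: -157/64; S1 reads c0=-157/32 → after 1×micro: 5 ⇒ (c0=-157/64, c1=5)
macro 8: S0 reads c1=5 → after 1×micro: -797/128; S1 reads c0=-157/64 → after 1×micro: 4 ⇒ (c0=-797/128, c1=4)
macro 9: S0 reads c1=4 → after 1×micro: -1821/256; S1 reads c0=-797/128 → after 1×micro: 1 ⇒ (c0=-1821/256, c1=1)

S0 state at macro-step 5 = -61/16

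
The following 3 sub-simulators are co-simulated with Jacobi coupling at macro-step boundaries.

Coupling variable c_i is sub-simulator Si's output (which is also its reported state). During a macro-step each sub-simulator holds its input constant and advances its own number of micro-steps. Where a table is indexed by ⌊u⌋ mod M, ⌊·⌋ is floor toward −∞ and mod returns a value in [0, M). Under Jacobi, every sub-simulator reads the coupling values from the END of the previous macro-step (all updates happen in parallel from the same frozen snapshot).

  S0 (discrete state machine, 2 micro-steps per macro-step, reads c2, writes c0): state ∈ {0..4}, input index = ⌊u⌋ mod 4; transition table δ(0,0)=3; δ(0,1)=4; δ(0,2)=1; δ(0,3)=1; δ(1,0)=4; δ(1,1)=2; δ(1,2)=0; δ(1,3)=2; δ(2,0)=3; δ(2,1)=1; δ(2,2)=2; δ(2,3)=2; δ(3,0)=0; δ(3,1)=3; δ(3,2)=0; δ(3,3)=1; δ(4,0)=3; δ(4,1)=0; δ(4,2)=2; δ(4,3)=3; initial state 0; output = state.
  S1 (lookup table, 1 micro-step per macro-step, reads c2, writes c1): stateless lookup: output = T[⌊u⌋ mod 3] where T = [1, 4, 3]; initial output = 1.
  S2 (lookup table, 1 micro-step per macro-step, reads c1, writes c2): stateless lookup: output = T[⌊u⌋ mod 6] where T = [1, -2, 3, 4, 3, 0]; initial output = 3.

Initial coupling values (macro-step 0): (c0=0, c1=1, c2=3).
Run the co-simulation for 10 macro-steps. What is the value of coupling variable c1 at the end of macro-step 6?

c1 at macro-step 6 = 4

macro 1: S0 reads c2=3 → after 2×micro: 2; S1 reads c2=3 → after 1×micro: 1; S2 reads c1=1 → after 1×micro: -2 ⇒ (c0=2, c1=1, c2=-2)
macro 2: S0 reads c2=-2 → after 2×micro: 2; S1 reads c2=-2 → after 1×micro: 4; S2 reads c1=1 → after 1×micro: -2 ⇒ (c0=2, c1=4, c2=-2)
macro 3: S0 reads c2=-2 → after 2×micro: 2; S1 reads c2=-2 → after 1×micro: 4; S2 reads c1=4 → after 1×micro: 3 ⇒ (c0=2, c1=4, c2=3)
macro 4: S0 reads c2=3 → after 2×micro: 2; S1 reads c2=3 → after 1×micro: 1; S2 reads c1=4 → after 1×micro: 3 ⇒ (c0=2, c1=1, c2=3)
macro 5: S0 reads c2=3 → after 2×micro: 2; S1 reads c2=3 → after 1×micro: 1; S2 reads c1=1 → after 1×micro: -2 ⇒ (c0=2, c1=1, c2=-2)
macro 6: S0 reads c2=-2 → after 2×micro: 2; S1 reads c2=-2 → after 1×micro: 4; S2 reads c1=1 → after 1×micro: -2 ⇒ (c0=2, c1=4, c2=-2)
macro 7: S0 reads c2=-2 → after 2×micro: 2; S1 reads c2=-2 → after 1×micro: 4; S2 reads c1=4 → after 1×micro: 3 ⇒ (c0=2, c1=4, c2=3)
macro 8: S0 reads c2=3 → after 2×micro: 2; S1 reads c2=3 → after 1×micro: 1; S2 reads c1=4 → after 1×micro: 3 ⇒ (c0=2, c1=1, c2=3)
macro 9: S0 reads c2=3 → after 2×micro: 2; S1 reads c2=3 → after 1×micro: 1; S2 reads c1=1 → after 1×micro: -2 ⇒ (c0=2, c1=1, c2=-2)
macro 10: S0 reads c2=-2 → after 2×micro: 2; S1 reads c2=-2 → after 1×micro: 4; S2 reads c1=1 → after 1×micro: -2 ⇒ (c0=2, c1=4, c2=-2)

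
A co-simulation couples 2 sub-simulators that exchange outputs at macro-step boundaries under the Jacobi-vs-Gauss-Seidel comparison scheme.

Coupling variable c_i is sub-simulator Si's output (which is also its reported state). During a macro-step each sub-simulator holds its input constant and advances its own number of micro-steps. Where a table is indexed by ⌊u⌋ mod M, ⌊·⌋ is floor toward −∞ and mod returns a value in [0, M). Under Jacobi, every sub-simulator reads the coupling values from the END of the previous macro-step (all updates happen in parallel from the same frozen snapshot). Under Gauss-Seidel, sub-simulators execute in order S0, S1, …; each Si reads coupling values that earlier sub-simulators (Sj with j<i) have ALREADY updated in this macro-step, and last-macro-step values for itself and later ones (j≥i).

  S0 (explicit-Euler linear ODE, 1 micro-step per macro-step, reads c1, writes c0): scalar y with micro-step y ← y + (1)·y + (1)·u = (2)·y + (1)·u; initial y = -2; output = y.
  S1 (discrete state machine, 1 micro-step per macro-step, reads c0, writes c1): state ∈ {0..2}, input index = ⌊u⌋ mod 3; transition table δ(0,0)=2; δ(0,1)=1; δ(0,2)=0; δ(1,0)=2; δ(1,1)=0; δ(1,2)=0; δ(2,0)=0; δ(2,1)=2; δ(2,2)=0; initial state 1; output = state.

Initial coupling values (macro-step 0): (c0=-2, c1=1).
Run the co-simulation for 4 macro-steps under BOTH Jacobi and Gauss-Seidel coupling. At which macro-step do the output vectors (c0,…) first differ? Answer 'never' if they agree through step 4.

[Jacobi] macro 1: S0 reads c1=1 → after 1×micro: -3; S1 reads c0=-2 → after 1×micro: 0 ⇒ (c0=-3, c1=0)
[Jacobi] macro 2: S0 reads c1=0 → after 1×micro: -6; S1 reads c0=-3 → after 1×micro: 2 ⇒ (c0=-6, c1=2)
[Jacobi] macro 3: S0 reads c1=2 → after 1×micro: -10; S1 reads c0=-6 → after 1×micro: 0 ⇒ (c0=-10, c1=0)
[Jacobi] macro 4: S0 reads c1=0 → after 1×micro: -20; S1 reads c0=-10 → after 1×micro: 0 ⇒ (c0=-20, c1=0)
[Gauss-Seidel] macro 1: S0 reads c1=1 → after 1×micro: -3; S1 reads c0=-3 → after 1×micro: 2 ⇒ (c0=-3, c1=2)
[Gauss-Seidel] macro 2: S0 reads c1=2 → after 1×micro: -4; S1 reads c0=-4 → after 1×micro: 0 ⇒ (c0=-4, c1=0)
[Gauss-Seidel] macro 3: S0 reads c1=0 → after 1×micro: -8; S1 reads c0=-8 → after 1×micro: 1 ⇒ (c0=-8, c1=1)
[Gauss-Seidel] macro 4: S0 reads c1=1 → after 1×micro: -15; S1 reads c0=-15 → after 1×micro: 2 ⇒ (c0=-15, c1=2)

first divergence at macro-step: 1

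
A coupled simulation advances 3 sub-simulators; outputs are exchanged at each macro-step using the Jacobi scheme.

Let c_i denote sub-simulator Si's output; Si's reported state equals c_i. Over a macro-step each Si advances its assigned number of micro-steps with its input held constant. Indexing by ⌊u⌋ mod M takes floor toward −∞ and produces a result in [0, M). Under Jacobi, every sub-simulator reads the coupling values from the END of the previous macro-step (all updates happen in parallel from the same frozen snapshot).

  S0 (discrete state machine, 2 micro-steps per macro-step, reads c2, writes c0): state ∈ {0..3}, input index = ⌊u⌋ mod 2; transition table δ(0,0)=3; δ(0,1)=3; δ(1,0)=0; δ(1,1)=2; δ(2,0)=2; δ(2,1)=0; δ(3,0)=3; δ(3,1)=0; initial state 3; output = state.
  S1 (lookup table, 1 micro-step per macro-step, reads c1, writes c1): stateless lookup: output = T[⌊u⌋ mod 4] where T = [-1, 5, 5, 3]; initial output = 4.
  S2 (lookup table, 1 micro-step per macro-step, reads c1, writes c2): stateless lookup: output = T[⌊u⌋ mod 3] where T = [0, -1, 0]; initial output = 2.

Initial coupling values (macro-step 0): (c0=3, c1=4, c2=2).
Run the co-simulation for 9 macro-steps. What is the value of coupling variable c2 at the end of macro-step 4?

c2 at macro-step 4 = 0

macro 1: S0 reads c2=2 → after 2×micro: 3; S1 reads c1=4 → after 1×micro: -1; S2 reads c1=4 → after 1×micro: -1 ⇒ (c0=3, c1=-1, c2=-1)
macro 2: S0 reads c2=-1 → after 2×micro: 3; S1 reads c1=-1 → after 1×micro: 3; S2 reads c1=-1 → after 1×micro: 0 ⇒ (c0=3, c1=3, c2=0)
macro 3: S0 reads c2=0 → after 2×micro: 3; S1 reads c1=3 → after 1×micro: 3; S2 reads c1=3 → after 1×micro: 0 ⇒ (c0=3, c1=3, c2=0)
macro 4: S0 reads c2=0 → after 2×micro: 3; S1 reads c1=3 → after 1×micro: 3; S2 reads c1=3 → after 1×micro: 0 ⇒ (c0=3, c1=3, c2=0)
macro 5: S0 reads c2=0 → after 2×micro: 3; S1 reads c1=3 → after 1×micro: 3; S2 reads c1=3 → after 1×micro: 0 ⇒ (c0=3, c1=3, c2=0)
macro 6: S0 reads c2=0 → after 2×micro: 3; S1 reads c1=3 → after 1×micro: 3; S2 reads c1=3 → after 1×micro: 0 ⇒ (c0=3, c1=3, c2=0)
macro 7: S0 reads c2=0 → after 2×micro: 3; S1 reads c1=3 → after 1×micro: 3; S2 reads c1=3 → after 1×micro: 0 ⇒ (c0=3, c1=3, c2=0)
macro 8: S0 reads c2=0 → after 2×micro: 3; S1 reads c1=3 → after 1×micro: 3; S2 reads c1=3 → after 1×micro: 0 ⇒ (c0=3, c1=3, c2=0)
macro 9: S0 reads c2=0 → after 2×micro: 3; S1 reads c1=3 → after 1×micro: 3; S2 reads c1=3 → after 1×micro: 0 ⇒ (c0=3, c1=3, c2=0)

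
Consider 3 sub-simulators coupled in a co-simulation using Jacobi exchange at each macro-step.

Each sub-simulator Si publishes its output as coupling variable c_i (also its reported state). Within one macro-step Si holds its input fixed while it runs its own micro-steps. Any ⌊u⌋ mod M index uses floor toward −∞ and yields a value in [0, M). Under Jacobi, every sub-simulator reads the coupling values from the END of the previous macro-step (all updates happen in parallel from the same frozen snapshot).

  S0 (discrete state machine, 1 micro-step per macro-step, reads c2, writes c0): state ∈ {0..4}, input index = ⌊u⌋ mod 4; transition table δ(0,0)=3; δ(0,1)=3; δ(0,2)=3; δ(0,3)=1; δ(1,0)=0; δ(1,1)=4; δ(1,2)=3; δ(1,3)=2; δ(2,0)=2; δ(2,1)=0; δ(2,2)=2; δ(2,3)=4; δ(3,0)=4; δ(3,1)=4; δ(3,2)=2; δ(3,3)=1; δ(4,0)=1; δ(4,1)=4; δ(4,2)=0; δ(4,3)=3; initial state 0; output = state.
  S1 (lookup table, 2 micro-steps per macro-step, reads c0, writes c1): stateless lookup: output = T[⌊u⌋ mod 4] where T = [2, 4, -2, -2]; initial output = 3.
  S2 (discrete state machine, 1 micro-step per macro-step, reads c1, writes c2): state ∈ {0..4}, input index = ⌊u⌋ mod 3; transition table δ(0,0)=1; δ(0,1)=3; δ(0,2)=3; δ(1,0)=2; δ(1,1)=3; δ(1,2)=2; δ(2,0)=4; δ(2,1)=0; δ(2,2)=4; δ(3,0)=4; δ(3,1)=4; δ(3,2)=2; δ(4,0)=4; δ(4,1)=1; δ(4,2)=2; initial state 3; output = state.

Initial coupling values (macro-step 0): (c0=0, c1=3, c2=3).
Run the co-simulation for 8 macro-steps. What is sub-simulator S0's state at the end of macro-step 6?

S0 state at macro-step 6 = 4

macro 1: S0 reads c2=3 → after 1×micro: 1; S1 reads c0=0 → after 2×micro: 2; S2 reads c1=3 → after 1×micro: 4 ⇒ (c0=1, c1=2, c2=4)
macro 2: S0 reads c2=4 → after 1×micro: 0; S1 reads c0=1 → after 2×micro: 4; S2 reads c1=2 → after 1×micro: 2 ⇒ (c0=0, c1=4, c2=2)
macro 3: S0 reads c2=2 → after 1×micro: 3; S1 reads c0=0 → after 2×micro: 2; S2 reads c1=4 → after 1×micro: 0 ⇒ (c0=3, c1=2, c2=0)
macro 4: S0 reads c2=0 → after 1×micro: 4; S1 reads c0=3 → after 2×micro: -2; S2 reads c1=2 → after 1×micro: 3 ⇒ (c0=4, c1=-2, c2=3)
macro 5: S0 reads c2=3 → after 1×micro: 3; S1 reads c0=4 → after 2×micro: 2; S2 reads c1=-2 → after 1×micro: 4 ⇒ (c0=3, c1=2, c2=4)
macro 6: S0 reads c2=4 → after 1×micro: 4; S1 reads c0=3 → after 2×micro: -2; S2 reads c1=2 → after 1×micro: 2 ⇒ (c0=4, c1=-2, c2=2)
macro 7: S0 reads c2=2 → after 1×micro: 0; S1 reads c0=4 → after 2×micro: 2; S2 reads c1=-2 → after 1×micro: 0 ⇒ (c0=0, c1=2, c2=0)
macro 8: S0 reads c2=0 → after 1×micro: 3; S1 reads c0=0 → after 2×micro: 2; S2 reads c1=2 → after 1×micro: 3 ⇒ (c0=3, c1=2, c2=3)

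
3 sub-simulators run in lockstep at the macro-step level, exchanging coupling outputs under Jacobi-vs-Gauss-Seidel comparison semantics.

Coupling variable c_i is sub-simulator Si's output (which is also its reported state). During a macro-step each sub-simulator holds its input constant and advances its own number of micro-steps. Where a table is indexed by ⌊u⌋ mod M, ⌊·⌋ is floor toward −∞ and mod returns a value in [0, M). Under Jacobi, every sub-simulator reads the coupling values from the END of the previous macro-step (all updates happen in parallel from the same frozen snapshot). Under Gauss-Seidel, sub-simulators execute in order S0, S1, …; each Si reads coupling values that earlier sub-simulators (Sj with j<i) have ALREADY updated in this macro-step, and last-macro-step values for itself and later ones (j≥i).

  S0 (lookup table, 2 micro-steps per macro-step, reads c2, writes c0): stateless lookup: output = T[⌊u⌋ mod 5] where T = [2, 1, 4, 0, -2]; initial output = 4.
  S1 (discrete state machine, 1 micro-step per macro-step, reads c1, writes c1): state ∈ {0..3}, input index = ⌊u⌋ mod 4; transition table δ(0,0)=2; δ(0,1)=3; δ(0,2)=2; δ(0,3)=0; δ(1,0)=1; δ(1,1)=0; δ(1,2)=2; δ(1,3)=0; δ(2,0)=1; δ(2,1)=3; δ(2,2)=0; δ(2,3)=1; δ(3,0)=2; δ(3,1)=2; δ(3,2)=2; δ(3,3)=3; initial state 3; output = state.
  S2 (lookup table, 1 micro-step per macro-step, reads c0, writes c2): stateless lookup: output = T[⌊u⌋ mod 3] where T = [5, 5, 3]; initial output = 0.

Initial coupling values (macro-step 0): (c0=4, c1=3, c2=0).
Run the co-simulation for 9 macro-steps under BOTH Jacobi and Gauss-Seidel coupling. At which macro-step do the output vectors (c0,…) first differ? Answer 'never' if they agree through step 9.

first divergence at macro-step: 1

[Jacobi] macro 1: S0 reads c2=0 → after 2×micro: 2; S1 reads c1=3 → after 1×micro: 3; S2 reads c0=4 → after 1×micro: 5 ⇒ (c0=2, c1=3, c2=5)
[Jacobi] macro 2: S0 reads c2=5 → after 2×micro: 2; S1 reads c1=3 → after 1×micro: 3; S2 reads c0=2 → after 1×micro: 3 ⇒ (c0=2, c1=3, c2=3)
[Jacobi] macro 3: S0 reads c2=3 → after 2×micro: 0; S1 reads c1=3 → after 1×micro: 3; S2 reads c0=2 → after 1×micro: 3 ⇒ (c0=0, c1=3, c2=3)
[Jacobi] macro 4: S0 reads c2=3 → after 2×micro: 0; S1 reads c1=3 → after 1×micro: 3; S2 reads c0=0 → after 1×micro: 5 ⇒ (c0=0, c1=3, c2=5)
[Jacobi] macro 5: S0 reads c2=5 → after 2×micro: 2; S1 reads c1=3 → after 1×micro: 3; S2 reads c0=0 → after 1×micro: 5 ⇒ (c0=2, c1=3, c2=5)
[Jacobi] macro 6: S0 reads c2=5 → after 2×micro: 2; S1 reads c1=3 → after 1×micro: 3; S2 reads c0=2 → after 1×micro: 3 ⇒ (c0=2, c1=3, c2=3)
[Jacobi] macro 7: S0 reads c2=3 → after 2×micro: 0; S1 reads c1=3 → after 1×micro: 3; S2 reads c0=2 → after 1×micro: 3 ⇒ (c0=0, c1=3, c2=3)
[Jacobi] macro 8: S0 reads c2=3 → after 2×micro: 0; S1 reads c1=3 → after 1×micro: 3; S2 reads c0=0 → after 1×micro: 5 ⇒ (c0=0, c1=3, c2=5)
[Jacobi] macro 9: S0 reads c2=5 → after 2×micro: 2; S1 reads c1=3 → after 1×micro: 3; S2 reads c0=0 → after 1×micro: 5 ⇒ (c0=2, c1=3, c2=5)
[Gauss-Seidel] macro 1: S0 reads c2=0 → after 2×micro: 2; S1 reads c1=3 → after 1×micro: 3; S2 reads c0=2 → after 1×micro: 3 ⇒ (c0=2, c1=3, c2=3)
[Gauss-Seidel] macro 2: S0 reads c2=3 → after 2×micro: 0; S1 reads c1=3 → after 1×micro: 3; S2 reads c0=0 → after 1×micro: 5 ⇒ (c0=0, c1=3, c2=5)
[Gauss-Seidel] macro 3: S0 reads c2=5 → after 2×micro: 2; S1 reads c1=3 → after 1×micro: 3; S2 reads c0=2 → after 1×micro: 3 ⇒ (c0=2, c1=3, c2=3)
[Gauss-Seidel] macro 4: S0 reads c2=3 → after 2×micro: 0; S1 reads c1=3 → after 1×micro: 3; S2 reads c0=0 → after 1×micro: 5 ⇒ (c0=0, c1=3, c2=5)
[Gauss-Seidel] macro 5: S0 reads c2=5 → after 2×micro: 2; S1 reads c1=3 → after 1×micro: 3; S2 reads c0=2 → after 1×micro: 3 ⇒ (c0=2, c1=3, c2=3)
[Gauss-Seidel] macro 6: S0 reads c2=3 → after 2×micro: 0; S1 reads c1=3 → after 1×micro: 3; S2 reads c0=0 → after 1×micro: 5 ⇒ (c0=0, c1=3, c2=5)
[Gauss-Seidel] macro 7: S0 reads c2=5 → after 2×micro: 2; S1 reads c1=3 → after 1×micro: 3; S2 reads c0=2 → after 1×micro: 3 ⇒ (c0=2, c1=3, c2=3)
[Gauss-Seidel] macro 8: S0 reads c2=3 → after 2×micro: 0; S1 reads c1=3 → after 1×micro: 3; S2 reads c0=0 → after 1×micro: 5 ⇒ (c0=0, c1=3, c2=5)
[Gauss-Seidel] macro 9: S0 reads c2=5 → after 2×micro: 2; S1 reads c1=3 → after 1×micro: 3; S2 reads c0=2 → after 1×micro: 3 ⇒ (c0=2, c1=3, c2=3)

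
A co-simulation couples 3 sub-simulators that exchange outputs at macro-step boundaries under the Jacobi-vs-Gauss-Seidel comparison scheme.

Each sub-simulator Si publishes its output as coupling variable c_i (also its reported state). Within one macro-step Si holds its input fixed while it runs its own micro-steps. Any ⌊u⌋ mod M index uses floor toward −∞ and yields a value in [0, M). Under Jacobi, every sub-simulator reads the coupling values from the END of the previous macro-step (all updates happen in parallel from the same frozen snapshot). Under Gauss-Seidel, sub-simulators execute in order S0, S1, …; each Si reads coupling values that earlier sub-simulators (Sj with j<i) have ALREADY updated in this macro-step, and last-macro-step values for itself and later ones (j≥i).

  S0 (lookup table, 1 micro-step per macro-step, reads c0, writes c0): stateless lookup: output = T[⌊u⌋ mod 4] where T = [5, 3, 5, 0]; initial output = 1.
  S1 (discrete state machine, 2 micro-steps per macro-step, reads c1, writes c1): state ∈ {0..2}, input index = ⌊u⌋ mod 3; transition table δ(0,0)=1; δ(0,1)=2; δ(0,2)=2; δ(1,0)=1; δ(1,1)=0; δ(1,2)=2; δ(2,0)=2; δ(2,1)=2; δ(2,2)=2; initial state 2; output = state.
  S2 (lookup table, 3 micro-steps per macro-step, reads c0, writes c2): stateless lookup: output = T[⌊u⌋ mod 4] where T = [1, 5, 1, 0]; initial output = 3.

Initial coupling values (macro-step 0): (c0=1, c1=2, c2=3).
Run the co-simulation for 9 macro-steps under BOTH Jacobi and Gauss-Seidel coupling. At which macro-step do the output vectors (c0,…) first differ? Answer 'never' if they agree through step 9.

[Jacobi] macro 1: S0 reads c0=1 → after 1×micro: 3; S1 reads c1=2 → after 2×micro: 2; S2 reads c0=1 → after 3×micro: 5 ⇒ (c0=3, c1=2, c2=5)
[Jacobi] macro 2: S0 reads c0=3 → after 1×micro: 0; S1 reads c1=2 → after 2×micro: 2; S2 reads c0=3 → after 3×micro: 0 ⇒ (c0=0, c1=2, c2=0)
[Jacobi] macro 3: S0 reads c0=0 → after 1×micro: 5; S1 reads c1=2 → after 2×micro: 2; S2 reads c0=0 → after 3×micro: 1 ⇒ (c0=5, c1=2, c2=1)
[Jacobi] macro 4: S0 reads c0=5 → after 1×micro: 3; S1 reads c1=2 → after 2×micro: 2; S2 reads c0=5 → after 3×micro: 5 ⇒ (c0=3, c1=2, c2=5)
[Jacobi] macro 5: S0 reads c0=3 → after 1×micro: 0; S1 reads c1=2 → after 2×micro: 2; S2 reads c0=3 → after 3×micro: 0 ⇒ (c0=0, c1=2, c2=0)
[Jacobi] macro 6: S0 reads c0=0 → after 1×micro: 5; S1 reads c1=2 → after 2×micro: 2; S2 reads c0=0 → after 3×micro: 1 ⇒ (c0=5, c1=2, c2=1)
[Jacobi] macro 7: S0 reads c0=5 → after 1×micro: 3; S1 reads c1=2 → after 2×micro: 2; S2 reads c0=5 → after 3×micro: 5 ⇒ (c0=3, c1=2, c2=5)
[Jacobi] macro 8: S0 reads c0=3 → after 1×micro: 0; S1 reads c1=2 → after 2×micro: 2; S2 reads c0=3 → after 3×micro: 0 ⇒ (c0=0, c1=2, c2=0)
[Jacobi] macro 9: S0 reads c0=0 → after 1×micro: 5; S1 reads c1=2 → after 2×micro: 2; S2 reads c0=0 → after 3×micro: 1 ⇒ (c0=5, c1=2, c2=1)
[Gauss-Seidel] macro 1: S0 reads c0=1 → after 1×micro: 3; S1 reads c1=2 → after 2×micro: 2; S2 reads c0=3 → after 3×micro: 0 ⇒ (c0=3, c1=2, c2=0)
[Gauss-Seidel] macro 2: S0 reads c0=3 → after 1×micro: 0; S1 reads c1=2 → after 2×micro: 2; S2 reads c0=0 → after 3×micro: 1 ⇒ (c0=0, c1=2, c2=1)
[Gauss-Seidel] macro 3: S0 reads c0=0 → after 1×micro: 5; S1 reads c1=2 → after 2×micro: 2; S2 reads c0=5 → after 3×micro: 5 ⇒ (c0=5, c1=2, c2=5)
[Gauss-Seidel] macro 4: S0 reads c0=5 → after 1×micro: 3; S1 reads c1=2 → after 2×micro: 2; S2 reads c0=3 → after 3×micro: 0 ⇒ (c0=3, c1=2, c2=0)
[Gauss-Seidel] macro 5: S0 reads c0=3 → after 1×micro: 0; S1 reads c1=2 → after 2×micro: 2; S2 reads c0=0 → after 3×micro: 1 ⇒ (c0=0, c1=2, c2=1)
[Gauss-Seidel] macro 6: S0 reads c0=0 → after 1×micro: 5; S1 reads c1=2 → after 2×micro: 2; S2 reads c0=5 → after 3×micro: 5 ⇒ (c0=5, c1=2, c2=5)
[Gauss-Seidel] macro 7: S0 reads c0=5 → after 1×micro: 3; S1 reads c1=2 → after 2×micro: 2; S2 reads c0=3 → after 3×micro: 0 ⇒ (c0=3, c1=2, c2=0)
[Gauss-Seidel] macro 8: S0 reads c0=3 → after 1×micro: 0; S1 reads c1=2 → after 2×micro: 2; S2 reads c0=0 → after 3×micro: 1 ⇒ (c0=0, c1=2, c2=1)
[Gauss-Seidel] macro 9: S0 reads c0=0 → after 1×micro: 5; S1 reads c1=2 → after 2×micro: 2; S2 reads c0=5 → after 3×micro: 5 ⇒ (c0=5, c1=2, c2=5)

first divergence at macro-step: 1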